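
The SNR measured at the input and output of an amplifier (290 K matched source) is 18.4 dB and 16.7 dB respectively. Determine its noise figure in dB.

1.7 dB

NF (dB) = SNR_in(dB) − SNR_out(dB) when the source is at T₀
NF = 18.4 − 16.7 = 1.7 dB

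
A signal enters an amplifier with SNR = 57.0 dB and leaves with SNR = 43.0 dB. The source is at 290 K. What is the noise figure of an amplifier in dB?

NF (dB) = SNR_in(dB) − SNR_out(dB) when the source is at T₀
NF = 57.0 − 43.0 = 14.0 dB

14.0 dB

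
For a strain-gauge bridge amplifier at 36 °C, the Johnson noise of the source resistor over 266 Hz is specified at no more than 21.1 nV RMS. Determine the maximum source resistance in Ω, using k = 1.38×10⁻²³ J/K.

T = 36 °C + 273.15 = 309.15 K
Johnson–Nyquist: V_n = √(4kTRB) ⇒ R = V_n² / (4kTB)
4kTB = 4 × 1.38×10⁻²³ × 309.15 × 2.66×10² = 4.54×10⁻¹⁸
R = (2.11×10⁻⁸)² / 4.54×10⁻¹⁸ = 9.81×10¹ Ω = 98.1 Ω

98.1 Ω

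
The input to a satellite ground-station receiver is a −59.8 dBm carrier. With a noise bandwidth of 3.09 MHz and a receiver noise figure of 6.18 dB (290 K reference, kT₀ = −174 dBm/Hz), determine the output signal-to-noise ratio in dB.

43.1 dB

Noise floor: N = −174 + 10 log₁₀(B) + NF
10 log₁₀(3.09×10⁶) = 64.9 dB
N = −174 + 64.9 + 6.18 = −102.92 dBm
SNR = P_sig − N = −59.8 − (−102.92) = 43.12 dB → 43.1 dB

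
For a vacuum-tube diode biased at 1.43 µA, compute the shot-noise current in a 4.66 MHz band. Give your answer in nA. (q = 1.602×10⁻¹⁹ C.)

I_n = √(2qI·B)
2qI·B = 2 × 1.602×10⁻¹⁹ × 1.43×10⁻⁶ × 4.66×10⁶ = 2.14×10⁻¹⁸ A²
I_n = √(2.14×10⁻¹⁸) = 1.46×10⁻⁹ A = 1.46 nA

1.46 nA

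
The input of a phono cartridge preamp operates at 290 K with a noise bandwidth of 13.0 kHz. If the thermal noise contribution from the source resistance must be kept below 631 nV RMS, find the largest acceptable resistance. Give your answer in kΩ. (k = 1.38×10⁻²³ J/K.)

Johnson–Nyquist: V_n = √(4kTRB) ⇒ R = V_n² / (4kTB)
4kTB = 4 × 1.38×10⁻²³ × 290 × 1.30×10⁴ = 2.08×10⁻¹⁶
R = (6.31×10⁻⁷)² / 2.08×10⁻¹⁶ = 1.91×10³ Ω = 1.91 kΩ

1.91 kΩ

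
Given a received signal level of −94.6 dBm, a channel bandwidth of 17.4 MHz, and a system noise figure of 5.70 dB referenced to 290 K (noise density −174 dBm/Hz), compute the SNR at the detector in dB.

Noise floor: N = −174 + 10 log₁₀(B) + NF
10 log₁₀(1.74×10⁷) = 72.41 dB
N = −174 + 72.41 + 5.70 = −95.89 dBm
SNR = P_sig − N = −94.6 − (−95.89) = 1.29 dB → 1.3 dB

1.3 dB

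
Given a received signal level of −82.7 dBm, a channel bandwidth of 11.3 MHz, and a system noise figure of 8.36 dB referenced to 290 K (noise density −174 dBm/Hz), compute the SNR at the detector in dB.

Noise floor: N = −174 + 10 log₁₀(B) + NF
10 log₁₀(1.13×10⁷) = 70.53 dB
N = −174 + 70.53 + 8.36 = −95.11 dBm
SNR = P_sig − N = −82.7 − (−95.11) = 12.41 dB → 12.4 dB

12.4 dB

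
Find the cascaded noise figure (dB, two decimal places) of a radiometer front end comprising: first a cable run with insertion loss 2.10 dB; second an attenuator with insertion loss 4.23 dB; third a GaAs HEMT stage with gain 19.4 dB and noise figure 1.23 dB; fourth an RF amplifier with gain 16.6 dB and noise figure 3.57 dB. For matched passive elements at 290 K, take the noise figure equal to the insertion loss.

Convert to linear (a loss of L dB is a gain of −L dB): F_i = 10^(NF_i/10), G_i = 10^(G_i,dB/10)
  Stage 1: F_1 = 10^(2.10/10) = 1.622, G_1 = 10^(−2.10/10) = 0.6166
  Stage 2: F_2 = 10^(4.23/10) = 2.649, G_2 = 10^(−4.23/10) = 0.3776
  Stage 3: F_3 = 10^(1.23/10) = 1.327, G_3 = 10^(19.4/10) = 87.10
  Stage 4: F_4 = 10^(3.57/10) = 2.275, G_4 = 10^(16.6/10) = 45.71
Friis cascade:
  F = 1.622 + (2.649 − 1)/0.6166 + (1.327 − 1)/0.2328 + (2.275 − 1)/20.28 = 5.765
NF = 10 log₁₀(5.765) = 7.61 dB

7.61 dB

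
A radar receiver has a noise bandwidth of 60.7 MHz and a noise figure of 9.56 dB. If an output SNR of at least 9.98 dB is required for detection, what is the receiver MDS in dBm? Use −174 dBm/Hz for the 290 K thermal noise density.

−76.6 dBm

Sensitivity = −174 + 10 log₁₀(B) + NF + SNR_min
= −174 + 77.83 + 9.56 + 9.98
= −76.63 dBm → −76.6 dBm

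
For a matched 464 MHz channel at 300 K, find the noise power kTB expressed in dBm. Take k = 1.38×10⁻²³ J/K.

P_n = kTB = 1.38×10⁻²³ × 300 × 4.64×10⁸ = 1.92×10⁻¹² W
In dBm: 10 log₁₀(1.92×10⁻¹² / 10⁻³) = −87.2 dBm

−87.2 dBm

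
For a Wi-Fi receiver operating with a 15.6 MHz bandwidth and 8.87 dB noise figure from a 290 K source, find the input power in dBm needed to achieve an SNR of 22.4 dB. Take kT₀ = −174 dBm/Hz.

−70.8 dBm

Sensitivity = −174 + 10 log₁₀(B) + NF + SNR_min
= −174 + 71.93 + 8.87 + 22.4
= −70.80 dBm → −70.8 dBm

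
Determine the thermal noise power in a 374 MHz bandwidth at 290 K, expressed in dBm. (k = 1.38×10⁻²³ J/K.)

P_n = kTB = 1.38×10⁻²³ × 290 × 3.74×10⁸ = 1.50×10⁻¹² W
In dBm: 10 log₁₀(1.50×10⁻¹² / 10⁻³) = −88.2 dBm

−88.2 dBm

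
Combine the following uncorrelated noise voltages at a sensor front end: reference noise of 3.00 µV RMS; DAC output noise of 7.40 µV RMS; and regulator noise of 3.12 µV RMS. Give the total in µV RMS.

Uncorrelated sources add in power (mean-square): V_tot = √(ΣV_i²)
V_tot = √[(3.00×10⁻⁶)² + (7.40×10⁻⁶)² + (3.12×10⁻⁶)²] = 8.57×10⁻⁶ V = 8.57 µV

8.57 µV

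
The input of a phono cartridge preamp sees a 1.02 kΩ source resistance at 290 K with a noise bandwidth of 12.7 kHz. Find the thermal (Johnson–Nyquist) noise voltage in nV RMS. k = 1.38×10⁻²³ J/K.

455 nV

V_n = √(4kTRB)
4kTRB = 4 × 1.38×10⁻²³ × 290 × 1.02×10³ × 1.27×10⁴ = 2.07×10⁻¹³ V²
V_n = √(2.07×10⁻¹³) = 4.55×10⁻⁷ V = 455 nV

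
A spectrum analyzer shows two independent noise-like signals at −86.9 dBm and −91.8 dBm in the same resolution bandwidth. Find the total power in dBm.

Convert to linear, add, convert back:
P₁ = 2.04×10⁻¹² W, P₂ = 6.61×10⁻¹³ W
P_tot = 2.70×10⁻¹² W → 10 log₁₀(P_tot / 10⁻³) = −85.7 dBm

−85.7 dBm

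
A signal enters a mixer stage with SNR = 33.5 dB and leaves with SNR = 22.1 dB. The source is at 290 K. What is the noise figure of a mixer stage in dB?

11.4 dB

NF (dB) = SNR_in(dB) − SNR_out(dB) when the source is at T₀
NF = 33.5 − 22.1 = 11.4 dB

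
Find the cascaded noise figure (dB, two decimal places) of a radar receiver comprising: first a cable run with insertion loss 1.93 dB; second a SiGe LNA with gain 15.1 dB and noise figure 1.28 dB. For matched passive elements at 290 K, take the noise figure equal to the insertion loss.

Convert to linear (a loss of L dB is a gain of −L dB): F_i = 10^(NF_i/10), G_i = 10^(G_i,dB/10)
  Stage 1: F_1 = 10^(1.93/10) = 1.560, G_1 = 10^(−1.93/10) = 0.6412
  Stage 2: F_2 = 10^(1.28/10) = 1.343, G_2 = 10^(15.1/10) = 32.36
Friis cascade:
  F = 1.560 + (1.343 − 1)/0.6412 = 2.094
NF = 10 log₁₀(2.094) = 3.21 dB

3.21 dB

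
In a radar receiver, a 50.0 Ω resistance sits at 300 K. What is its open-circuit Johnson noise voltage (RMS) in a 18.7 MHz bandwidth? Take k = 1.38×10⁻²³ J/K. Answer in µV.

3.93 µV

V_n = √(4kTRB)
4kTRB = 4 × 1.38×10⁻²³ × 300 × 5.00×10¹ × 1.87×10⁷ = 1.55×10⁻¹¹ V²
V_n = √(1.55×10⁻¹¹) = 3.93×10⁻⁶ V = 3.93 µV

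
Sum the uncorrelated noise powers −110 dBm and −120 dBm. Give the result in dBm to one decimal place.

−109.6 dBm

Convert to linear, add, convert back:
P₁ = 1.00×10⁻¹⁴ W, P₂ = 1.00×10⁻¹⁵ W
P_tot = 1.10×10⁻¹⁴ W → 10 log₁₀(P_tot / 10⁻³) = −109.6 dBm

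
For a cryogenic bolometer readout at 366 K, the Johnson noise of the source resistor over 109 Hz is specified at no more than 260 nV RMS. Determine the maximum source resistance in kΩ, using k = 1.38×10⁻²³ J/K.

30.7 kΩ

Johnson–Nyquist: V_n = √(4kTRB) ⇒ R = V_n² / (4kTB)
4kTB = 4 × 1.38×10⁻²³ × 366 × 1.09×10² = 2.20×10⁻¹⁸
R = (2.60×10⁻⁷)² / 2.20×10⁻¹⁸ = 3.07×10⁴ Ω = 30.7 kΩ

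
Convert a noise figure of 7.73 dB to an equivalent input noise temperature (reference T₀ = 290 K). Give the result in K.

1429 K

F = 10^(7.73/10) = 5.92925
T_e = (F − 1)·T₀ = (5.92925 − 1) × 290 = 1429 K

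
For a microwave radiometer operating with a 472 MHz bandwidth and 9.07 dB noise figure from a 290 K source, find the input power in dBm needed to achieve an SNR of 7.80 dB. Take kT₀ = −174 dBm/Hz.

−70.4 dBm

Sensitivity = −174 + 10 log₁₀(B) + NF + SNR_min
= −174 + 86.74 + 9.07 + 7.80
= −70.39 dBm → −70.4 dBm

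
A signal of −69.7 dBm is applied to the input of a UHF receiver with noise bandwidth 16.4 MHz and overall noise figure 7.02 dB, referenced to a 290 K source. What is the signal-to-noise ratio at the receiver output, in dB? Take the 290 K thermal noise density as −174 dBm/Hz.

Noise floor: N = −174 + 10 log₁₀(B) + NF
10 log₁₀(1.64×10⁷) = 72.15 dB
N = −174 + 72.15 + 7.02 = −94.83 dBm
SNR = P_sig − N = −69.7 − (−94.83) = 25.13 dB → 25.1 dB

25.1 dB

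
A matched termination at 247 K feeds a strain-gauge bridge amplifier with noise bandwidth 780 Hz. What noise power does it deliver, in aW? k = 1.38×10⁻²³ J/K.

2.66 aW

P_n = kTB = 1.38×10⁻²³ × 247 × 7.80×10² = 2.66×10⁻¹⁸ W = 2.66 aW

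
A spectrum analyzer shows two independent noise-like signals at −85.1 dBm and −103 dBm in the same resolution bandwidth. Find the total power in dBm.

Convert to linear, add, convert back:
P₁ = 3.09×10⁻¹² W, P₂ = 5.01×10⁻¹⁴ W
P_tot = 3.14×10⁻¹² W → 10 log₁₀(P_tot / 10⁻³) = −85.0 dBm

−85.0 dBm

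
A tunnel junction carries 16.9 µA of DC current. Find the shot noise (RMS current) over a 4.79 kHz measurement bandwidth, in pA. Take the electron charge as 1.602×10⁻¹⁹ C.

161 pA

I_n = √(2qI·B)
2qI·B = 2 × 1.602×10⁻¹⁹ × 1.69×10⁻⁵ × 4.79×10³ = 2.59×10⁻²⁰ A²
I_n = √(2.59×10⁻²⁰) = 1.61×10⁻¹⁰ A = 161 pA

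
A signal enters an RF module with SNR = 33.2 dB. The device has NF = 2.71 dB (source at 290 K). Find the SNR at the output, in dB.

By definition F = SNR_in/SNR_out, so in dB: SNR_out = SNR_in − NF
SNR_out = 33.2 − 2.71 = 30.49 dB

30.49 dB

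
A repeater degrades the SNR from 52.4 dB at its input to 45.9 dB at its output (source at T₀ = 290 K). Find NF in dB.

6.5 dB

NF (dB) = SNR_in(dB) − SNR_out(dB) when the source is at T₀
NF = 52.4 − 45.9 = 6.5 dB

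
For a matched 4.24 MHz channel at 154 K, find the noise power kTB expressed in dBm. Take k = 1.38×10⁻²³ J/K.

P_n = kTB = 1.38×10⁻²³ × 154 × 4.24×10⁶ = 9.01×10⁻¹⁵ W
In dBm: 10 log₁₀(9.01×10⁻¹⁵ / 10⁻³) = −110.5 dBm

−110.5 dBm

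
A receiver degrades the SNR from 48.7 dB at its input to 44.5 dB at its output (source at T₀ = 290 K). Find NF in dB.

NF (dB) = SNR_in(dB) − SNR_out(dB) when the source is at T₀
NF = 48.7 − 44.5 = 4.2 dB

4.2 dB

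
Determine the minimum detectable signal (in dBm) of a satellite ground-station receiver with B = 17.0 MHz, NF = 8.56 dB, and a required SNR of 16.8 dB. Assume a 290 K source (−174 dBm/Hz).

Sensitivity = −174 + 10 log₁₀(B) + NF + SNR_min
= −174 + 72.3 + 8.56 + 16.8
= −76.34 dBm → −76.3 dBm

−76.3 dBm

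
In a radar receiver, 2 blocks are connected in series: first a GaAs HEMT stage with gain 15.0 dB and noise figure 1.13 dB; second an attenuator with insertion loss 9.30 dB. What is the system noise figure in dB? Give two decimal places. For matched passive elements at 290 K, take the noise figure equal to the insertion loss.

Convert to linear (a loss of L dB is a gain of −L dB): F_i = 10^(NF_i/10), G_i = 10^(G_i,dB/10)
  Stage 1: F_1 = 10^(1.13/10) = 1.297, G_1 = 10^(15.0/10) = 31.62
  Stage 2: F_2 = 10^(9.30/10) = 8.511, G_2 = 10^(−9.30/10) = 0.1175
Friis cascade:
  F = 1.297 + (8.511 − 1)/31.62 = 1.535
NF = 10 log₁₀(1.535) = 1.86 dB

1.86 dB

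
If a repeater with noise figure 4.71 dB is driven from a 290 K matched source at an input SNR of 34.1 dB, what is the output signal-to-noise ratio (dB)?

29.39 dB

By definition F = SNR_in/SNR_out, so in dB: SNR_out = SNR_in − NF
SNR_out = 34.1 − 4.71 = 29.39 dB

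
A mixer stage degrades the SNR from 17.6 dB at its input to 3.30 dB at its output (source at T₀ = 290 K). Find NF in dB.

14.30 dB

NF (dB) = SNR_in(dB) − SNR_out(dB) when the source is at T₀
NF = 17.6 − 3.30 = 14.30 dB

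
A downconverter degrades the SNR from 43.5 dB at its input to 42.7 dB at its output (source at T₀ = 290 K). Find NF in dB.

NF (dB) = SNR_in(dB) − SNR_out(dB) when the source is at T₀
NF = 43.5 − 42.7 = 0.8 dB

0.8 dB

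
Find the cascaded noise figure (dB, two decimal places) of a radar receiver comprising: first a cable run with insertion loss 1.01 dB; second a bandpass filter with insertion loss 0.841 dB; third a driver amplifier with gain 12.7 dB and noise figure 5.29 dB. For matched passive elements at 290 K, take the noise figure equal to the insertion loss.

7.14 dB

Convert to linear (a loss of L dB is a gain of −L dB): F_i = 10^(NF_i/10), G_i = 10^(G_i,dB/10)
  Stage 1: F_1 = 10^(1.01/10) = 1.262, G_1 = 10^(−1.01/10) = 0.7925
  Stage 2: F_2 = 10^(0.841/10) = 1.214, G_2 = 10^(−0.841/10) = 0.8239
  Stage 3: F_3 = 10^(5.29/10) = 3.381, G_3 = 10^(12.7/10) = 18.62
Friis cascade:
  F = 1.262 + (1.214 − 1)/0.7925 + (3.381 − 1)/0.6530 = 5.177
NF = 10 log₁₀(5.177) = 7.14 dB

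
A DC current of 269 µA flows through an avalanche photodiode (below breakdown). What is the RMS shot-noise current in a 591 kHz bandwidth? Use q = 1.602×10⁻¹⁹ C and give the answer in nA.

7.14 nA

I_n = √(2qI·B)
2qI·B = 2 × 1.602×10⁻¹⁹ × 2.69×10⁻⁴ × 5.91×10⁵ = 5.09×10⁻¹⁷ A²
I_n = √(5.09×10⁻¹⁷) = 7.14×10⁻⁹ A = 7.14 nA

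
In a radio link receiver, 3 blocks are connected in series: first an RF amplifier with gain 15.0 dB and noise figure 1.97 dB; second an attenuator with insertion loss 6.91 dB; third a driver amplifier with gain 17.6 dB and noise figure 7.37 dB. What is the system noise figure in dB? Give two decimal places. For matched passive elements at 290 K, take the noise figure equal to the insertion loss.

3.78 dB

Convert to linear (a loss of L dB is a gain of −L dB): F_i = 10^(NF_i/10), G_i = 10^(G_i,dB/10)
  Stage 1: F_1 = 10^(1.97/10) = 1.574, G_1 = 10^(15.0/10) = 31.62
  Stage 2: F_2 = 10^(6.91/10) = 4.909, G_2 = 10^(−6.91/10) = 0.2037
  Stage 3: F_3 = 10^(7.37/10) = 5.458, G_3 = 10^(17.6/10) = 57.54
Friis cascade:
  F = 1.574 + (4.909 − 1)/31.62 + (5.458 − 1)/6.442 = 2.390
NF = 10 log₁₀(2.390) = 3.78 dB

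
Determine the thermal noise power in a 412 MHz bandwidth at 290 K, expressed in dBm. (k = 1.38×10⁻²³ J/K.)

P_n = kTB = 1.38×10⁻²³ × 290 × 4.12×10⁸ = 1.65×10⁻¹² W
In dBm: 10 log₁₀(1.65×10⁻¹² / 10⁻³) = −87.8 dBm

−87.8 dBm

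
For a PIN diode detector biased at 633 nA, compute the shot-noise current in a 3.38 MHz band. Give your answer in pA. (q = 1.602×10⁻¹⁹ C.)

I_n = √(2qI·B)
2qI·B = 2 × 1.602×10⁻¹⁹ × 6.33×10⁻⁷ × 3.38×10⁶ = 6.86×10⁻¹⁹ A²
I_n = √(6.86×10⁻¹⁹) = 8.28×10⁻¹⁰ A = 828 pA

828 pA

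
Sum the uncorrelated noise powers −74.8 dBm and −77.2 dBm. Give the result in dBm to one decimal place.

−72.8 dBm

Convert to linear, add, convert back:
P₁ = 3.31×10⁻¹¹ W, P₂ = 1.91×10⁻¹¹ W
P_tot = 5.22×10⁻¹¹ W → 10 log₁₀(P_tot / 10⁻³) = −72.8 dBm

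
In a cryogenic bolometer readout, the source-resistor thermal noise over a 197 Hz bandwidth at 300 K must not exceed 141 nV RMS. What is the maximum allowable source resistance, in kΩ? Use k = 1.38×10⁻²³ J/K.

Johnson–Nyquist: V_n = √(4kTRB) ⇒ R = V_n² / (4kTB)
4kTB = 4 × 1.38×10⁻²³ × 300 × 1.97×10² = 3.26×10⁻¹⁸
R = (1.41×10⁻⁷)² / 3.26×10⁻¹⁸ = 6.09×10³ Ω = 6.09 kΩ

6.09 kΩ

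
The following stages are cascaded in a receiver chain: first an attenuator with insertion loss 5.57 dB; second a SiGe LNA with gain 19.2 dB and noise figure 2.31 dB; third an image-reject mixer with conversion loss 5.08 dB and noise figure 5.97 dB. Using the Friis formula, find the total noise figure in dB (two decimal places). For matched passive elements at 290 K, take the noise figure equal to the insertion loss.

Convert to linear (a loss of L dB is a gain of −L dB): F_i = 10^(NF_i/10), G_i = 10^(G_i,dB/10)
  Stage 1: F_1 = 10^(5.57/10) = 3.606, G_1 = 10^(−5.57/10) = 0.2773
  Stage 2: F_2 = 10^(2.31/10) = 1.702, G_2 = 10^(19.2/10) = 83.18
  Stage 3: F_3 = 10^(5.97/10) = 3.954, G_3 = 10^(−5.08/10) = 0.3105
Friis cascade:
  F = 3.606 + (1.702 − 1)/0.2773 + (3.954 − 1)/23.07 = 6.266
NF = 10 log₁₀(6.266) = 7.97 dB

7.97 dB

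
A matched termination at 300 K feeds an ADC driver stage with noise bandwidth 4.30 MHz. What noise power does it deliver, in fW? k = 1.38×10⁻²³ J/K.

P_n = kTB = 1.38×10⁻²³ × 300 × 4.30×10⁶ = 1.78×10⁻¹⁴ W = 17.8 fW

17.8 fW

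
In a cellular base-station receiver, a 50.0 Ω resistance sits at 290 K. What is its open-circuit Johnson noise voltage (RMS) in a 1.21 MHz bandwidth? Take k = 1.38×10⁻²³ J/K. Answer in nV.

984 nV

V_n = √(4kTRB)
4kTRB = 4 × 1.38×10⁻²³ × 290 × 5.00×10¹ × 1.21×10⁶ = 9.68×10⁻¹³ V²
V_n = √(9.68×10⁻¹³) = 9.84×10⁻⁷ V = 984 nV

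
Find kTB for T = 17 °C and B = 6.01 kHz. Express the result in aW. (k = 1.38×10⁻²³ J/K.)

24.1 aW

T = 17 °C + 273.15 = 290.15 K
P_n = kTB = 1.38×10⁻²³ × 290.15 × 6.01×10³ = 2.41×10⁻¹⁷ W = 24.1 aW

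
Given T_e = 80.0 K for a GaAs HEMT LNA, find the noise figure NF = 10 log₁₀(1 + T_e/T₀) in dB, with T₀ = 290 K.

F = 1 + T_e/T₀ = 1 + 80.0/290 = 1.27586
NF = 10 log₁₀(1.27586) = 1.06 dB

1.06 dB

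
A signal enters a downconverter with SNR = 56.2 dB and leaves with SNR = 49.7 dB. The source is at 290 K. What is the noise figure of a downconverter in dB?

NF (dB) = SNR_in(dB) − SNR_out(dB) when the source is at T₀
NF = 56.2 − 49.7 = 6.5 dB

6.5 dB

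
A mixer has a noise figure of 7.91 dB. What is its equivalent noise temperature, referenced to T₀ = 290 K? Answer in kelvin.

1502 K

F = 10^(7.91/10) = 6.18016
T_e = (F − 1)·T₀ = (6.18016 − 1) × 290 = 1502 K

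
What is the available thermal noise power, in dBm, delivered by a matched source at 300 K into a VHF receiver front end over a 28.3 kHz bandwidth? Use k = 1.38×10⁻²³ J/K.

P_n = kTB = 1.38×10⁻²³ × 300 × 2.83×10⁴ = 1.17×10⁻¹⁶ W
In dBm: 10 log₁₀(1.17×10⁻¹⁶ / 10⁻³) = −129.3 dBm

−129.3 dBm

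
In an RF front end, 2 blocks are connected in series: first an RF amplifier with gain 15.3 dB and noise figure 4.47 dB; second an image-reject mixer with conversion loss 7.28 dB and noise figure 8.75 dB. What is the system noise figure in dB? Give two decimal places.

4.76 dB

Convert to linear (a loss of L dB is a gain of −L dB): F_i = 10^(NF_i/10), G_i = 10^(G_i,dB/10)
  Stage 1: F_1 = 10^(4.47/10) = 2.799, G_1 = 10^(15.3/10) = 33.88
  Stage 2: F_2 = 10^(8.75/10) = 7.499, G_2 = 10^(−7.28/10) = 0.1871
Friis cascade:
  F = 2.799 + (7.499 − 1)/33.88 = 2.991
NF = 10 log₁₀(2.991) = 4.76 dB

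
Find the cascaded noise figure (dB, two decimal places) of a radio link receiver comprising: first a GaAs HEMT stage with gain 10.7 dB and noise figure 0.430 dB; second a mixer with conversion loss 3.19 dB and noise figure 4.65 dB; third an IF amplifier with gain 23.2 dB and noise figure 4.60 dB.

Convert to linear (a loss of L dB is a gain of −L dB): F_i = 10^(NF_i/10), G_i = 10^(G_i,dB/10)
  Stage 1: F_1 = 10^(0.430/10) = 1.104, G_1 = 10^(10.7/10) = 11.75
  Stage 2: F_2 = 10^(4.65/10) = 2.917, G_2 = 10^(−3.19/10) = 0.4797
  Stage 3: F_3 = 10^(4.60/10) = 2.884, G_3 = 10^(23.2/10) = 208.9
Friis cascade:
  F = 1.104 + (2.917 − 1)/11.75 + (2.884 − 1)/5.636 = 1.602
NF = 10 log₁₀(1.602) = 2.05 dB

2.05 dB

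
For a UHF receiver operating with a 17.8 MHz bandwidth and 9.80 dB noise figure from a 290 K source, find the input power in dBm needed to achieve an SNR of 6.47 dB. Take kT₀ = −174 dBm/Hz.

Sensitivity = −174 + 10 log₁₀(B) + NF + SNR_min
= −174 + 72.5 + 9.80 + 6.47
= −85.23 dBm → −85.2 dBm

−85.2 dBm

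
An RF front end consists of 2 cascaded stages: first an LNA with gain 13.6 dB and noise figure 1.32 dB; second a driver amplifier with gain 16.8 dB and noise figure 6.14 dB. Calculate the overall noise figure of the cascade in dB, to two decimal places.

1.73 dB

Convert to linear (a loss of L dB is a gain of −L dB): F_i = 10^(NF_i/10), G_i = 10^(G_i,dB/10)
  Stage 1: F_1 = 10^(1.32/10) = 1.355, G_1 = 10^(13.6/10) = 22.91
  Stage 2: F_2 = 10^(6.14/10) = 4.111, G_2 = 10^(16.8/10) = 47.86
Friis cascade:
  F = 1.355 + (4.111 − 1)/22.91 = 1.491
NF = 10 log₁₀(1.491) = 1.73 dB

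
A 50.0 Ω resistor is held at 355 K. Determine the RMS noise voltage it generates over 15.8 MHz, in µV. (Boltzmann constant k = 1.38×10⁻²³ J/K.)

V_n = √(4kTRB)
4kTRB = 4 × 1.38×10⁻²³ × 355 × 5.00×10¹ × 1.58×10⁷ = 1.55×10⁻¹¹ V²
V_n = √(1.55×10⁻¹¹) = 3.93×10⁻⁶ V = 3.93 µV

3.93 µV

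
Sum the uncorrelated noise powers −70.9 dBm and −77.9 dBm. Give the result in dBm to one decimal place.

Convert to linear, add, convert back:
P₁ = 8.13×10⁻¹¹ W, P₂ = 1.62×10⁻¹¹ W
P_tot = 9.75×10⁻¹¹ W → 10 log₁₀(P_tot / 10⁻³) = −70.1 dBm

−70.1 dBm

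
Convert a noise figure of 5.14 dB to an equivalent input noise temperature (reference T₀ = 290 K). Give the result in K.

F = 10^(5.14/10) = 3.26588
T_e = (F − 1)·T₀ = (3.26588 − 1) × 290 = 657 K

657 K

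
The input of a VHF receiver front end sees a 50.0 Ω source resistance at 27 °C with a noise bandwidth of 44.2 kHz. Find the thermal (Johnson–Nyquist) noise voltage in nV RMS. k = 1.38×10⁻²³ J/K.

T = 27 °C + 273.15 = 300.15 K
V_n = √(4kTRB)
4kTRB = 4 × 1.38×10⁻²³ × 300.15 × 5.00×10¹ × 4.42×10⁴ = 3.66×10⁻¹⁴ V²
V_n = √(3.66×10⁻¹⁴) = 1.91×10⁻⁷ V = 191 nV

191 nV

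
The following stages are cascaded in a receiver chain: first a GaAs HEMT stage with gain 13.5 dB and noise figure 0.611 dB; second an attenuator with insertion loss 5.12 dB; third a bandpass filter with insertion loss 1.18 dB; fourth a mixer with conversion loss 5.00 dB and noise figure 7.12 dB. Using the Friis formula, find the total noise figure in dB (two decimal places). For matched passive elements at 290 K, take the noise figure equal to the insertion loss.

3.20 dB

Convert to linear (a loss of L dB is a gain of −L dB): F_i = 10^(NF_i/10), G_i = 10^(G_i,dB/10)
  Stage 1: F_1 = 10^(0.611/10) = 1.151, G_1 = 10^(13.5/10) = 22.39
  Stage 2: F_2 = 10^(5.12/10) = 3.251, G_2 = 10^(−5.12/10) = 0.3076
  Stage 3: F_3 = 10^(1.18/10) = 1.312, G_3 = 10^(−1.18/10) = 0.7621
  Stage 4: F_4 = 10^(7.12/10) = 5.152, G_4 = 10^(−5.00/10) = 0.3162
Friis cascade:
  F = 1.151 + (3.251 − 1)/22.39 + (1.312 − 1)/6.887 + (5.152 − 1)/5.248 = 2.088
NF = 10 log₁₀(2.088) = 3.20 dB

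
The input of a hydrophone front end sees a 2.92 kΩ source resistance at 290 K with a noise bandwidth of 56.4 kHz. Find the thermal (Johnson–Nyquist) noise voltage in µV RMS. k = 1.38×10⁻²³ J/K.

V_n = √(4kTRB)
4kTRB = 4 × 1.38×10⁻²³ × 290 × 2.92×10³ × 5.64×10⁴ = 2.64×10⁻¹² V²
V_n = √(2.64×10⁻¹²) = 1.62×10⁻⁶ V = 1.62 µV

1.62 µV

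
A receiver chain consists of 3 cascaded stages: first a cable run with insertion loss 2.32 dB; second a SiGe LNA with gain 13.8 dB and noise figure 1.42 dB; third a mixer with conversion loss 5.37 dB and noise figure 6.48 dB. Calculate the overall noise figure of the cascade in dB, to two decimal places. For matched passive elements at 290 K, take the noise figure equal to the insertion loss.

4.17 dB

Convert to linear (a loss of L dB is a gain of −L dB): F_i = 10^(NF_i/10), G_i = 10^(G_i,dB/10)
  Stage 1: F_1 = 10^(2.32/10) = 1.706, G_1 = 10^(−2.32/10) = 0.5861
  Stage 2: F_2 = 10^(1.42/10) = 1.387, G_2 = 10^(13.8/10) = 23.99
  Stage 3: F_3 = 10^(6.48/10) = 4.446, G_3 = 10^(−5.37/10) = 0.2904
Friis cascade:
  F = 1.706 + (1.387 − 1)/0.5861 + (4.446 − 1)/14.06 = 2.611
NF = 10 log₁₀(2.611) = 4.17 dB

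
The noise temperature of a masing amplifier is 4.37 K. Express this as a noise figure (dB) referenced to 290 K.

0.065 dB

F = 1 + T_e/T₀ = 1 + 4.37/290 = 1.01507
NF = 10 log₁₀(1.01507) = 0.065 dB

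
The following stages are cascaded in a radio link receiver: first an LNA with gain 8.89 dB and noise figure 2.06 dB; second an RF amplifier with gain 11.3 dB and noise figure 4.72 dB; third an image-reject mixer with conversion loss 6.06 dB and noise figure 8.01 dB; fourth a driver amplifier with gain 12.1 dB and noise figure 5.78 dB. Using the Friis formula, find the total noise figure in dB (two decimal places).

3.05 dB

Convert to linear (a loss of L dB is a gain of −L dB): F_i = 10^(NF_i/10), G_i = 10^(G_i,dB/10)
  Stage 1: F_1 = 10^(2.06/10) = 1.607, G_1 = 10^(8.89/10) = 7.745
  Stage 2: F_2 = 10^(4.72/10) = 2.965, G_2 = 10^(11.3/10) = 13.49
  Stage 3: F_3 = 10^(8.01/10) = 6.324, G_3 = 10^(−6.06/10) = 0.2477
  Stage 4: F_4 = 10^(5.78/10) = 3.784, G_4 = 10^(12.1/10) = 16.22
Friis cascade:
  F = 1.607 + (2.965 − 1)/7.745 + (6.324 − 1)/104.5 + (3.784 − 1)/25.88 = 2.019
NF = 10 log₁₀(2.019) = 3.05 dB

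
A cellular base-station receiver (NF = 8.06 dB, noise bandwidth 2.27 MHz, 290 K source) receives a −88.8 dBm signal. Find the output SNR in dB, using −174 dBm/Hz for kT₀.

Noise floor: N = −174 + 10 log₁₀(B) + NF
10 log₁₀(2.27×10⁶) = 63.56 dB
N = −174 + 63.56 + 8.06 = −102.38 dBm
SNR = P_sig − N = −88.8 − (−102.38) = 13.58 dB → 13.6 dB

13.6 dB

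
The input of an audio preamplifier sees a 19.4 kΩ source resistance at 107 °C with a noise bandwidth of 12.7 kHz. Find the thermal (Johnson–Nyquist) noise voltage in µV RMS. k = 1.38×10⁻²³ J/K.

T = 107 °C + 273.15 = 380.15 K
V_n = √(4kTRB)
4kTRB = 4 × 1.38×10⁻²³ × 380.15 × 1.94×10⁴ × 1.27×10⁴ = 5.17×10⁻¹² V²
V_n = √(5.17×10⁻¹²) = 2.27×10⁻⁶ V = 2.27 µV

2.27 µV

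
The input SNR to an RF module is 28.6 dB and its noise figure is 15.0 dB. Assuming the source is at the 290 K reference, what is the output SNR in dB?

13.6 dB

By definition F = SNR_in/SNR_out, so in dB: SNR_out = SNR_in − NF
SNR_out = 28.6 − 15.0 = 13.6 dB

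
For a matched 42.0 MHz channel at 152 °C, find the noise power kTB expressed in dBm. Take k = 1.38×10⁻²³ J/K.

T = 152 °C + 273.15 = 425.15 K
P_n = kTB = 1.38×10⁻²³ × 425.15 × 4.20×10⁷ = 2.46×10⁻¹³ W
In dBm: 10 log₁₀(2.46×10⁻¹³ / 10⁻³) = −96.1 dBm

−96.1 dBm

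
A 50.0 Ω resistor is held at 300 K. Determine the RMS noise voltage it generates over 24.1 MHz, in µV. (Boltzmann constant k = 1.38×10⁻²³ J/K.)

4.47 µV

V_n = √(4kTRB)
4kTRB = 4 × 1.38×10⁻²³ × 300 × 5.00×10¹ × 2.41×10⁷ = 2.00×10⁻¹¹ V²
V_n = √(2.00×10⁻¹¹) = 4.47×10⁻⁶ V = 4.47 µV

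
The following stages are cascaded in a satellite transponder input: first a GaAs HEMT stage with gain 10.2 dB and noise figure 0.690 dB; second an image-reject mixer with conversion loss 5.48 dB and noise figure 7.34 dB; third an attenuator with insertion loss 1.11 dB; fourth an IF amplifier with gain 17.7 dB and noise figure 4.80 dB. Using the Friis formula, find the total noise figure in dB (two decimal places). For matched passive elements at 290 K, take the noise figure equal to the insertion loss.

Convert to linear (a loss of L dB is a gain of −L dB): F_i = 10^(NF_i/10), G_i = 10^(G_i,dB/10)
  Stage 1: F_1 = 10^(0.690/10) = 1.172, G_1 = 10^(10.2/10) = 10.47
  Stage 2: F_2 = 10^(7.34/10) = 5.420, G_2 = 10^(−5.48/10) = 0.2831
  Stage 3: F_3 = 10^(1.11/10) = 1.291, G_3 = 10^(−1.11/10) = 0.7745
  Stage 4: F_4 = 10^(4.80/10) = 3.020, G_4 = 10^(17.7/10) = 58.88
Friis cascade:
  F = 1.172 + (5.420 − 1)/10.47 + (1.291 − 1)/2.965 + (3.020 − 1)/2.296 = 2.572
NF = 10 log₁₀(2.572) = 4.10 dB

4.10 dB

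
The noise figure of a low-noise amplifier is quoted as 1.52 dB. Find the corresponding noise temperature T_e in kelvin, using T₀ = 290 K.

F = 10^(1.52/10) = 1.41906
T_e = (F − 1)·T₀ = (1.41906 − 1) × 290 = 122 K

122 K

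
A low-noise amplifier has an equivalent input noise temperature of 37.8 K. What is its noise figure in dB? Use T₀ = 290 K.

F = 1 + T_e/T₀ = 1 + 37.8/290 = 1.13034
NF = 10 log₁₀(1.13034) = 0.532 dB

0.532 dB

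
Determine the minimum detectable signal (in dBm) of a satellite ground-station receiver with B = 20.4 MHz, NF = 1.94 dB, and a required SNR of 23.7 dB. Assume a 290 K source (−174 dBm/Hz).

−75.3 dBm

Sensitivity = −174 + 10 log₁₀(B) + NF + SNR_min
= −174 + 73.1 + 1.94 + 23.7
= −75.26 dBm → −75.3 dBm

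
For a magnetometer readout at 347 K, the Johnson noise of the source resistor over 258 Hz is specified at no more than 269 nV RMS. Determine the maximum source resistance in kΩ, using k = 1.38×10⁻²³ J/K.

14.6 kΩ

Johnson–Nyquist: V_n = √(4kTRB) ⇒ R = V_n² / (4kTB)
4kTB = 4 × 1.38×10⁻²³ × 347 × 2.58×10² = 4.94×10⁻¹⁸
R = (2.69×10⁻⁷)² / 4.94×10⁻¹⁸ = 1.46×10⁴ Ω = 14.6 kΩ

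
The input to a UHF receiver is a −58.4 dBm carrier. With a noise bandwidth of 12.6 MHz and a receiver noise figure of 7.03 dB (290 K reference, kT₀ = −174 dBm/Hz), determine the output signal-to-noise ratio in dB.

Noise floor: N = −174 + 10 log₁₀(B) + NF
10 log₁₀(1.26×10⁷) = 71 dB
N = −174 + 71 + 7.03 = −95.97 dBm
SNR = P_sig − N = −58.4 − (−95.97) = 37.57 dB → 37.6 dB

37.6 dB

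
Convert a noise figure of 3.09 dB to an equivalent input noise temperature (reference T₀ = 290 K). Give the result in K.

F = 10^(3.09/10) = 2.03704
T_e = (F − 1)·T₀ = (2.03704 − 1) × 290 = 301 K

301 K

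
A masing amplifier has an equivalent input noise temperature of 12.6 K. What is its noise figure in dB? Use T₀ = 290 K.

F = 1 + T_e/T₀ = 1 + 12.6/290 = 1.04345
NF = 10 log₁₀(1.04345) = 0.185 dB

0.185 dB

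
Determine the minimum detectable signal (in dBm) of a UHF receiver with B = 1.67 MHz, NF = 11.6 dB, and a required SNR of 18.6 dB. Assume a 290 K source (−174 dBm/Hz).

−81.6 dBm

Sensitivity = −174 + 10 log₁₀(B) + NF + SNR_min
= −174 + 62.23 + 11.6 + 18.6
= −81.57 dBm → −81.6 dBm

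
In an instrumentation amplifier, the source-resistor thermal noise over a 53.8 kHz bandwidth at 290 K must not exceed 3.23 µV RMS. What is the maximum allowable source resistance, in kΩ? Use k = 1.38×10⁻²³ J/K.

Johnson–Nyquist: V_n = √(4kTRB) ⇒ R = V_n² / (4kTB)
4kTB = 4 × 1.38×10⁻²³ × 290 × 5.38×10⁴ = 8.61×10⁻¹⁶
R = (3.23×10⁻⁶)² / 8.61×10⁻¹⁶ = 1.21×10⁴ Ω = 12.1 kΩ

12.1 kΩ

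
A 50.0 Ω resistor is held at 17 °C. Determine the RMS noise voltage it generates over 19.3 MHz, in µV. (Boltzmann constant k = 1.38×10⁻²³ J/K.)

3.93 µV

T = 17 °C + 273.15 = 290.15 K
V_n = √(4kTRB)
4kTRB = 4 × 1.38×10⁻²³ × 290.15 × 5.00×10¹ × 1.93×10⁷ = 1.55×10⁻¹¹ V²
V_n = √(1.55×10⁻¹¹) = 3.93×10⁻⁶ V = 3.93 µV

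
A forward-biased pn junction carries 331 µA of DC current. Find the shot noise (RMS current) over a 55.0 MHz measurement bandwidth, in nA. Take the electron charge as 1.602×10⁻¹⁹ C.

I_n = √(2qI·B)
2qI·B = 2 × 1.602×10⁻¹⁹ × 3.31×10⁻⁴ × 5.50×10⁷ = 5.83×10⁻¹⁵ A²
I_n = √(5.83×10⁻¹⁵) = 7.64×10⁻⁸ A = 76.4 nA

76.4 nA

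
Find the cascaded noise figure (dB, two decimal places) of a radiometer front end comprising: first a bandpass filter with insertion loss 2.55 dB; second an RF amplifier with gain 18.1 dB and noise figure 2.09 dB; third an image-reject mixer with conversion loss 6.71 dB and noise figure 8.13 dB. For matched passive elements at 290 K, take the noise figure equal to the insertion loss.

4.86 dB

Convert to linear (a loss of L dB is a gain of −L dB): F_i = 10^(NF_i/10), G_i = 10^(G_i,dB/10)
  Stage 1: F_1 = 10^(2.55/10) = 1.799, G_1 = 10^(−2.55/10) = 0.5559
  Stage 2: F_2 = 10^(2.09/10) = 1.618, G_2 = 10^(18.1/10) = 64.57
  Stage 3: F_3 = 10^(8.13/10) = 6.501, G_3 = 10^(−6.71/10) = 0.2133
Friis cascade:
  F = 1.799 + (1.618 − 1)/0.5559 + (6.501 − 1)/35.89 = 3.064
NF = 10 log₁₀(3.064) = 4.86 dB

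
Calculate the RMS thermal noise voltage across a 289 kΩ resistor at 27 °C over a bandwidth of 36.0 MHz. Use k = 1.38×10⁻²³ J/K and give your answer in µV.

415 µV

T = 27 °C + 273.15 = 300.15 K
V_n = √(4kTRB)
4kTRB = 4 × 1.38×10⁻²³ × 300.15 × 2.89×10⁵ × 3.60×10⁷ = 1.72×10⁻⁷ V²
V_n = √(1.72×10⁻⁷) = 4.15×10⁻⁴ V = 415 µV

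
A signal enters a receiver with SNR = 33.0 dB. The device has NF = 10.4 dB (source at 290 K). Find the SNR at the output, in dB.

By definition F = SNR_in/SNR_out, so in dB: SNR_out = SNR_in − NF
SNR_out = 33.0 − 10.4 = 22.6 dB

22.6 dB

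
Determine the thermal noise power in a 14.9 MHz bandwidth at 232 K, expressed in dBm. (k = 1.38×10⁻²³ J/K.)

P_n = kTB = 1.38×10⁻²³ × 232 × 1.49×10⁷ = 4.77×10⁻¹⁴ W
In dBm: 10 log₁₀(4.77×10⁻¹⁴ / 10⁻³) = −103.2 dBm

−103.2 dBm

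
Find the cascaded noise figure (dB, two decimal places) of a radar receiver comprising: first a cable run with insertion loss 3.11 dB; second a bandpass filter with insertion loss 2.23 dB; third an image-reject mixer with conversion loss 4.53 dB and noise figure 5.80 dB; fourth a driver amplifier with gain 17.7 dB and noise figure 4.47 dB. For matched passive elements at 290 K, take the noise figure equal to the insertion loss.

14.84 dB

Convert to linear (a loss of L dB is a gain of −L dB): F_i = 10^(NF_i/10), G_i = 10^(G_i,dB/10)
  Stage 1: F_1 = 10^(3.11/10) = 2.046, G_1 = 10^(−3.11/10) = 0.4887
  Stage 2: F_2 = 10^(2.23/10) = 1.671, G_2 = 10^(−2.23/10) = 0.5984
  Stage 3: F_3 = 10^(5.80/10) = 3.802, G_3 = 10^(−4.53/10) = 0.3524
  Stage 4: F_4 = 10^(4.47/10) = 2.799, G_4 = 10^(17.7/10) = 58.88
Friis cascade:
  F = 2.046 + (1.671 − 1)/0.4887 + (3.802 − 1)/0.2924 + (2.799 − 1)/0.1030 = 30.46
NF = 10 log₁₀(30.46) = 14.84 dB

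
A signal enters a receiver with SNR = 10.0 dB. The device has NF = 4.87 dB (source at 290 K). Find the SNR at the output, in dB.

5.13 dB

By definition F = SNR_in/SNR_out, so in dB: SNR_out = SNR_in − NF
SNR_out = 10.0 − 4.87 = 5.13 dB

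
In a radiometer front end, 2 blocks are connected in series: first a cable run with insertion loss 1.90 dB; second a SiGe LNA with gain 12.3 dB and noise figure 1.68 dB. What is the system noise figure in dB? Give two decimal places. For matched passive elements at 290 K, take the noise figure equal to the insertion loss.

Convert to linear (a loss of L dB is a gain of −L dB): F_i = 10^(NF_i/10), G_i = 10^(G_i,dB/10)
  Stage 1: F_1 = 10^(1.90/10) = 1.549, G_1 = 10^(−1.90/10) = 0.6457
  Stage 2: F_2 = 10^(1.68/10) = 1.472, G_2 = 10^(12.3/10) = 16.98
Friis cascade:
  F = 1.549 + (1.472 − 1)/0.6457 = 2.280
NF = 10 log₁₀(2.280) = 3.58 dB

3.58 dB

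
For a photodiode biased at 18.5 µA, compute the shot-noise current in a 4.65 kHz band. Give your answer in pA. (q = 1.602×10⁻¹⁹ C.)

I_n = √(2qI·B)
2qI·B = 2 × 1.602×10⁻¹⁹ × 1.85×10⁻⁵ × 4.65×10³ = 2.76×10⁻²⁰ A²
I_n = √(2.76×10⁻²⁰) = 1.66×10⁻¹⁰ A = 166 pA

166 pA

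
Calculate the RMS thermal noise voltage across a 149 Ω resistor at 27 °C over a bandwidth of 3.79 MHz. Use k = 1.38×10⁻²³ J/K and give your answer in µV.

T = 27 °C + 273.15 = 300.15 K
V_n = √(4kTRB)
4kTRB = 4 × 1.38×10⁻²³ × 300.15 × 1.49×10² × 3.79×10⁶ = 9.36×10⁻¹² V²
V_n = √(9.36×10⁻¹²) = 3.06×10⁻⁶ V = 3.06 µV

3.06 µV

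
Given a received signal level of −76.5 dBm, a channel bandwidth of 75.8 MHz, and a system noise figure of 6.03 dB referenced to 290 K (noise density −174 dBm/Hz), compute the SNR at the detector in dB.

12.7 dB

Noise floor: N = −174 + 10 log₁₀(B) + NF
10 log₁₀(7.58×10⁷) = 78.8 dB
N = −174 + 78.8 + 6.03 = −89.17 dBm
SNR = P_sig − N = −76.5 − (−89.17) = 12.67 dB → 12.7 dB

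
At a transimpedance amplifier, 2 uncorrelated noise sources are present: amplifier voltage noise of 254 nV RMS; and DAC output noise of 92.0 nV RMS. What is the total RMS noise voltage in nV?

270 nV

Uncorrelated sources add in power (mean-square): V_tot = √(ΣV_i²)
V_tot = √[(2.54×10⁻⁷)² + (9.20×10⁻⁸)²] = 2.70×10⁻⁷ V = 270 nV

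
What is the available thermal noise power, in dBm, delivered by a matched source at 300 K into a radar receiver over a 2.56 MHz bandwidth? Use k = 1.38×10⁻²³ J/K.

P_n = kTB = 1.38×10⁻²³ × 300 × 2.56×10⁶ = 1.06×10⁻¹⁴ W
In dBm: 10 log₁₀(1.06×10⁻¹⁴ / 10⁻³) = −109.7 dBm

−109.7 dBm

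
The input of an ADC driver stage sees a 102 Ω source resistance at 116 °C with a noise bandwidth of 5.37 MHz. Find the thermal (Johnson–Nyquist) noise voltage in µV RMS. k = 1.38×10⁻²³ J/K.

T = 116 °C + 273.15 = 389.15 K
V_n = √(4kTRB)
4kTRB = 4 × 1.38×10⁻²³ × 389.15 × 1.02×10² × 5.37×10⁶ = 1.18×10⁻¹¹ V²
V_n = √(1.18×10⁻¹¹) = 3.43×10⁻⁶ V = 3.43 µV

3.43 µV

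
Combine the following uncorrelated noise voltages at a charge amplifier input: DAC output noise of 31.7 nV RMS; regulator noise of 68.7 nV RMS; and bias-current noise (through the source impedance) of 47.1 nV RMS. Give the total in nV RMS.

Uncorrelated sources add in power (mean-square): V_tot = √(ΣV_i²)
V_tot = √[(3.17×10⁻⁸)² + (6.87×10⁻⁸)² + (4.71×10⁻⁸)²] = 8.91×10⁻⁸ V = 89.1 nV

89.1 nV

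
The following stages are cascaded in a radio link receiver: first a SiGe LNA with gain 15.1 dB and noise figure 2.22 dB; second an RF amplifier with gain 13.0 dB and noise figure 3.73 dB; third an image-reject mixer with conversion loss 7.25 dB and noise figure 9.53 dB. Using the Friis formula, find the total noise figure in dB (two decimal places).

Convert to linear (a loss of L dB is a gain of −L dB): F_i = 10^(NF_i/10), G_i = 10^(G_i,dB/10)
  Stage 1: F_1 = 10^(2.22/10) = 1.667, G_1 = 10^(15.1/10) = 32.36
  Stage 2: F_2 = 10^(3.73/10) = 2.360, G_2 = 10^(13.0/10) = 19.95
  Stage 3: F_3 = 10^(9.53/10) = 8.974, G_3 = 10^(−7.25/10) = 0.1884
Friis cascade:
  F = 1.667 + (2.360 − 1)/32.36 + (8.974 − 1)/645.7 = 1.722
NF = 10 log₁₀(1.722) = 2.36 dB

2.36 dB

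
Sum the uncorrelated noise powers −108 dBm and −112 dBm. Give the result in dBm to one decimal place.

Convert to linear, add, convert back:
P₁ = 1.58×10⁻¹⁴ W, P₂ = 6.31×10⁻¹⁵ W
P_tot = 2.22×10⁻¹⁴ W → 10 log₁₀(P_tot / 10⁻³) = −106.5 dBm

−106.5 dBm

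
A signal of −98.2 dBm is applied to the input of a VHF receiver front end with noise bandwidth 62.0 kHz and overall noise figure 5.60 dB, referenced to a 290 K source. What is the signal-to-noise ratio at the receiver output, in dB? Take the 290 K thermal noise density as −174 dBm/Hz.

Noise floor: N = −174 + 10 log₁₀(B) + NF
10 log₁₀(6.20×10⁴) = 47.92 dB
N = −174 + 47.92 + 5.60 = −120.48 dBm
SNR = P_sig − N = −98.2 − (−120.48) = 22.28 dB → 22.3 dB

22.3 dB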